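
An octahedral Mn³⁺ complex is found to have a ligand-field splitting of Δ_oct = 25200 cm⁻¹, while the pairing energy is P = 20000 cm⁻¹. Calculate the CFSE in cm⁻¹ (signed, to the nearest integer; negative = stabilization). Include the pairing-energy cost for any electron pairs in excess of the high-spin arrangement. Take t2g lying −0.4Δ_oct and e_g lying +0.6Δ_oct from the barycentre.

Group 7 minus oxidation state +3 gives a d⁴ configuration for Mn³⁺.
Since Δ_oct = 25200 cm⁻¹ > P = 20000 cm⁻¹, the complex adopts the low-spin configuration.
Configuration: t2g^4 e_g^0.
Orbital CFSE = -1.6Δ_oct = -1.6 × 25200 = -40320 cm⁻¹.
Excess pairs vs high-spin: 1 − 0 = 1; pairing cost = +20000 cm⁻¹.
Net CFSE = -40320 + 20000 = -20320 cm⁻¹.

-20320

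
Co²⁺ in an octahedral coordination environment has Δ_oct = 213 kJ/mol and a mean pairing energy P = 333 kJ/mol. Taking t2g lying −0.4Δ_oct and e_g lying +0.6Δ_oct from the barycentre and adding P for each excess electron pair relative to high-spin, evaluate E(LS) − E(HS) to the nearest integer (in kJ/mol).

120

Co²⁺: group 9, so d-count = 9 − 2 = 7.
In the high-spin limit (t2g^5 e_g^2) the orbital term is -0.8Δ_oct = -170 kJ/mol, with no excess pairing.
Low-spin t2g^6 e_g^1 gives -1.8Δ_oct = -383 kJ/mol, but forming 1 extra pair costs 1P = 333 kJ/mol, so E(LS) = -383 + 333 = -50 kJ/mol.
The difference is -50 − (-170) = 120 kJ/mol, so high-spin lies lower.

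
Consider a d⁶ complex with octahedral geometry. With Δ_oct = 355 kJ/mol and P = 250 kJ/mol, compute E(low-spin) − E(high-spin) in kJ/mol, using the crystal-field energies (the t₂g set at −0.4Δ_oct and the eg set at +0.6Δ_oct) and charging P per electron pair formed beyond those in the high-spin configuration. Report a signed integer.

In the high-spin limit (t₂g⁴ eg²) the orbital term is -0.4Δ_oct = -142 kJ/mol, with no excess pairing.
Low-spin: t₂g⁶ eg⁰, orbital CFSE = -2.4Δ_oct = -852 kJ/mol; plus 2 excess pairs × P = +500 kJ/mol; total -352 kJ/mol.
Thus E(LS) − E(HS) = -210 kJ/mol.

-210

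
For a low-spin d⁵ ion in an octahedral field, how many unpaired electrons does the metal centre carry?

1

Configuration: t₂g⁵ eg⁰, giving 1 unpaired electron.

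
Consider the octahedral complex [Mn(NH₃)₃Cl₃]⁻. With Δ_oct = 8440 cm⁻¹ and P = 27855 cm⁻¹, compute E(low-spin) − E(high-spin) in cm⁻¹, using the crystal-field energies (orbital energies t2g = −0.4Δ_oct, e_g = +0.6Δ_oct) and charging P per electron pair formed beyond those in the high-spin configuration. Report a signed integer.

Ligand charges: 3×(+0) from NH₃ and 3×(-1) from Cl⁻ sum to -3; with overall charge -1, Mn is +2.
Mn sits in group 7; removing 2 electrons leaves Mn²⁺ with 7 − 2 = 5 d electrons.
In the high-spin limit (t2g^3 e_g^2) the orbital term is 0.0Δ_oct = 0 cm⁻¹, with no excess pairing.
Low-spin: t2g^5 e_g^0, orbital CFSE = -2.0Δ_oct = -16880 cm⁻¹; plus 2 excess pairs × P = +55710 cm⁻¹; total 38830 cm⁻¹.
E(LS) − E(HS) = 38830 − (0) = 38830 cm⁻¹.

38830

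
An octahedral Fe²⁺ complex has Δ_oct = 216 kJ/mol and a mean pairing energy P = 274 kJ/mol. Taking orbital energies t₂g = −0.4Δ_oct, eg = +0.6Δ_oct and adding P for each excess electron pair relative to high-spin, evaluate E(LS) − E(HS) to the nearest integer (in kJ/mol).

116

Fe sits in group 8; removing 2 electrons leaves Fe²⁺ with 8 − 2 = 6 d electrons.
High-spin d⁶ fills as t₂g⁴ eg² with CFSE 4(−0.4) + 2(+0.6) = -0.4Δ_oct = -86 kJ/mol.
For low-spin the configuration is t₂g⁶ eg⁰: orbital energy -2.4 × 216 = -518 kJ/mol, and 2 additional pairs relative to high-spin add 548 kJ/mol, giving 30 kJ/mol.
Thus E(LS) − E(HS) = 116 kJ/mol.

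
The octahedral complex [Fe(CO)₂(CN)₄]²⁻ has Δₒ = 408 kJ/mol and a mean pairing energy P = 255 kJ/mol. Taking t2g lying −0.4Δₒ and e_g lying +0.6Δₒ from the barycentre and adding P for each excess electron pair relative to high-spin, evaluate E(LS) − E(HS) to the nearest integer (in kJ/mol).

Ligand charges: 2×(+0) from CO and 4×(-1) from CN⁻ sum to -4; with overall charge -2, Fe is +2.
Group 8 minus oxidation state +2 gives a d⁶ configuration for Fe²⁺.
High-spin d⁶ fills as t2g^4 e_g^2 with CFSE 4(−0.4) + 2(+0.6) = -0.4Δₒ = -163 kJ/mol.
Low-spin: t2g^6 e_g^0, orbital CFSE = -2.4Δₒ = -979 kJ/mol; plus 2 excess pairs × P = +510 kJ/mol; total -469 kJ/mol.
Thus E(LS) − E(HS) = -306 kJ/mol.

-306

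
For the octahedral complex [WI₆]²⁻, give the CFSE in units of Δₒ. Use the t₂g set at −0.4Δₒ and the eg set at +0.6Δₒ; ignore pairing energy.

Each I⁻ contributes -1; 6 × (-1) = -6. With overall charge -2, W is in the +4 oxidation state.
W sits in group 6; removing 4 electrons leaves W⁴⁺ with 6 − 4 = 2 d electrons.
Configuration: t₂g² eg⁰.
CFSE = 2(-0.4Δₒ) + 0(0.6Δₒ) = -0.8Δₒ + 0.0Δₒ = -0.8Δₒ.

-0.8 Δₒ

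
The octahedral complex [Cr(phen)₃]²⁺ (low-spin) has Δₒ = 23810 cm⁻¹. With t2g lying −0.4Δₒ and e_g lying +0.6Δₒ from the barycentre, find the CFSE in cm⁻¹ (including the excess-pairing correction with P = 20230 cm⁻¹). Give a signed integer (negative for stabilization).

-17866

phen is neutral, so the +2 overall charge sits on Cr: oxidation state +2.
Cr sits in group 6; removing 2 electrons leaves Cr²⁺ with 6 − 2 = 4 d electrons.
Electron filling gives t2g^4 e_g^0.
The orbital stabilization is -1.6Δₒ = -1.6 × 23810 = -38096 cm⁻¹.
Pairing penalty: 1 pair vs 0 in the high-spin reference → 1 extra × P = 20230 cm⁻¹.
Combining: -38096 + 20230 = -17866 cm⁻¹.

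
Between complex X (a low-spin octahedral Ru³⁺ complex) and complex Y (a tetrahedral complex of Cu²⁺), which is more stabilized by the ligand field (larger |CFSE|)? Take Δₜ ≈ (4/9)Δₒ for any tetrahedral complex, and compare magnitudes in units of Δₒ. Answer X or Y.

X

X: Group 8 minus oxidation state +3 gives a d⁵ configuration for Ru³⁺; t₂g⁵ eg⁰, CFSE = -2.0Δₒ.
Y: Cu²⁺: group 11, so d-count = 11 − 2 = 9; Tetrahedral splitting is small, so the complex is high-spin; e⁴ t₂⁵, CFSE = -0.4Δₜ ≈ -0.18Δₒ.
So X has the larger |CFSE|.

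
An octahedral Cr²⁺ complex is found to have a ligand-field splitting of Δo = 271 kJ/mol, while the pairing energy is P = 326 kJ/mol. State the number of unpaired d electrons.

4

Group 6 minus oxidation state +2 gives a d⁴ configuration for Cr²⁺.
Since Δo = 271 kJ/mol < P = 326 kJ/mol, the complex adopts the high-spin configuration.
Configuration: t₂g³ eg¹.
Unpaired electrons: 4.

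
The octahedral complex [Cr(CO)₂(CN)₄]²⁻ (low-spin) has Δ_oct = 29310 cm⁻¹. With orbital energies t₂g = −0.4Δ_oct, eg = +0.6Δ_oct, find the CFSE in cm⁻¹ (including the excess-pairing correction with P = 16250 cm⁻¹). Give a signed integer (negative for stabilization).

-30646

Ligand charges: 2×(+0) from CO and 4×(-1) from CN⁻ sum to -4; with overall charge -2, Cr is +2.
Cr is in group 6, so Cr²⁺ is d⁴ (6 − 2 = 4).
Configuration: t₂g⁴ eg⁰.
CFSE(orbital) = 4×(-0.4Δ_oct) + 0×(0.6Δ_oct) = -1.6Δ_oct; with Δ_oct = 29310 cm⁻¹ that is -46896 cm⁻¹.
Relative to high-spin t₂g³ eg¹ (0 paired), the low-spin configuration has 1 additional pair, contributing +1 × 16250 = +16250 cm⁻¹.
Net CFSE = -46896 + 16250 = -30646 cm⁻¹.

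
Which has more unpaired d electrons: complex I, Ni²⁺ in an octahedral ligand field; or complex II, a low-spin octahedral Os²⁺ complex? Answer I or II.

I: Group 10 minus oxidation state +2 gives a d⁸ configuration for Ni²⁺; t2g^6 e_g^2 → 2 unpaired.
II: Os is in group 8, so Os²⁺ is d⁶ (8 − 2 = 6); t2g^6 e_g^0 → 0 unpaired.
So I has more unpaired electrons.

I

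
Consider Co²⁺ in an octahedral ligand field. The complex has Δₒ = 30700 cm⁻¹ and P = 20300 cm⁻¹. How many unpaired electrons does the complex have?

1

Group 9 minus oxidation state +2 gives a d⁷ configuration for Co²⁺.
Since Δₒ = 30700 cm⁻¹ > P = 20300 cm⁻¹, the complex adopts the low-spin configuration.
That gives t2g^6 e_g^1.
Unpaired electrons: 1.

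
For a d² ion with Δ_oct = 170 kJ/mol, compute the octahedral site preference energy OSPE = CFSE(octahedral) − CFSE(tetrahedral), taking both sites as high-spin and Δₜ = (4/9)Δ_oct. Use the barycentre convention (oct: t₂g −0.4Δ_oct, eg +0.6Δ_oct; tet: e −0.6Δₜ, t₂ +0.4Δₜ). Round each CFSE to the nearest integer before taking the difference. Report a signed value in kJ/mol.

Octahedral (high-spin): t₂g² eg⁰, CFSE = 2(−0.4) + 0(+0.6) = -0.8Δ_oct = -0.8 × 170 = -136 kJ/mol.
Tetrahedral e² t₂⁰ gives -1.2Δₜ = -1.2 × (4/9) × 170 = -91 kJ/mol.
OSPE = CFSE(oct) − CFSE(tet) = -136 − (-91) = -45 kJ/mol.

-45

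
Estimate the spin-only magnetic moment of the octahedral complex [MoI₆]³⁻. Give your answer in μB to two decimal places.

3.87 μB

Each I⁻ contributes -1; 6 × (-1) = -6. With overall charge -3, Mo is in the +3 oxidation state.
Mo is in group 6, so Mo³⁺ is d³ (6 − 3 = 3).
Configuration: t₂g³ eg⁰ → 3 unpaired electrons.
μ(spin-only) = √[3(3+2)] = √15 ≈ 3.87 μB.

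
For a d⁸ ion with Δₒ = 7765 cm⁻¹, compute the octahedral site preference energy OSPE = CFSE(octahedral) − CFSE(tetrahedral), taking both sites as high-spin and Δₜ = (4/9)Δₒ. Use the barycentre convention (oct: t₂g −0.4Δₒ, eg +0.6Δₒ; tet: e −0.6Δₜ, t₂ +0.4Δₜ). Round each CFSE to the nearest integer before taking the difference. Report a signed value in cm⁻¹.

Octahedral high-spin t2g^6 e_g^2: CFSE = -1.2 × 7765 = -9318 cm⁻¹.
Tetrahedral e^4 t2^4 gives -0.8Δₜ = -0.8 × (4/9) × 7765 = -2761 cm⁻¹.
OSPE = CFSE(oct) − CFSE(tet) = -9318 − (-2761) = -6557 cm⁻¹.

-6557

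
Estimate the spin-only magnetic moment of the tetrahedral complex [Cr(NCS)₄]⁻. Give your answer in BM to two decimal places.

3.87 BM

Each NCS⁻ contributes -1; 4 × (-1) = -4. With overall charge -1, Cr is in the +3 oxidation state.
Group 6 minus oxidation state +3 gives a d³ configuration for Cr³⁺.
With tetrahedral geometry the complex is necessarily high-spin.
Configuration: e^2 t2^1 → 3 unpaired electrons.
μ(spin-only) = √[3(3+2)] = √15 ≈ 3.87 BM.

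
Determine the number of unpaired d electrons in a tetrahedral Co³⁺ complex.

Group 9 minus oxidation state +3 gives a d⁶ configuration for Co³⁺.
Tetrahedral splitting is small, so the complex is high-spin.
Configuration: e^3 t2^3, giving 4 unpaired electrons.

4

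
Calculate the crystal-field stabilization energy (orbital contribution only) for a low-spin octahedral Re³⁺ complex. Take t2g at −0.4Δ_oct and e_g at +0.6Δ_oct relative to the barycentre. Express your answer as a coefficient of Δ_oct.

-1.6 Δ_oct

Re³⁺: group 7, so d-count = 7 − 3 = 4.
Configuration: t2g^4 e_g^0.
CFSE = 4(-0.4Δ_oct) + 0(0.6Δ_oct) = -1.6Δ_oct + 0.0Δ_oct = -1.6Δ_oct.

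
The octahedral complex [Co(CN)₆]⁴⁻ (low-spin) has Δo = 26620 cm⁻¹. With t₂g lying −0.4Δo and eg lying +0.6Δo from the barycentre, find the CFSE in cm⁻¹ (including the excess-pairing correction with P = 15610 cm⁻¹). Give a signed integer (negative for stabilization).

-32306

Each CN⁻ contributes -1; 6 × (-1) = -6. With overall charge -4, Co is in the +2 oxidation state.
Co is in group 9, so Co²⁺ is d⁷ (9 − 2 = 7).
The d⁷ electrons fill as t₂g⁶ eg¹.
Orbital CFSE = 6(-0.4) + 1(0.6) = -1.8Δo = -1.8 × 26620 = -47916 cm⁻¹.
Pairing penalty: 3 pairs vs 2 in the high-spin reference → 1 extra × P = 15610 cm⁻¹.
Overall CFSE = -47916 + 15610 = -32306 cm⁻¹.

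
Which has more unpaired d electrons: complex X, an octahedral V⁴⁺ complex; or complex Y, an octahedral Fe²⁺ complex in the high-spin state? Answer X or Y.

Y

X: V is in group 5, so V⁴⁺ is d¹ (5 − 4 = 1); t₂g¹ eg⁰ → 1 unpaired.
Y: Fe²⁺: group 8, so d-count = 8 − 2 = 6; t₂g⁴ eg² → 4 unpaired.
So Y has more unpaired electrons.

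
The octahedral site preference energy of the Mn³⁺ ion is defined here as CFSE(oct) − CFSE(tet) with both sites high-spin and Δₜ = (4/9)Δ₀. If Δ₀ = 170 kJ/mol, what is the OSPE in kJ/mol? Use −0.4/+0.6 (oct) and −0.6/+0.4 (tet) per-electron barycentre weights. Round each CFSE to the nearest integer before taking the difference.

Mn³⁺: group 7, so d-count = 7 − 3 = 4.
In an octahedral site d⁴ (HS) is t2g^3 e_g^1, giving CFSE(oct) = -0.6Δ₀ = -102 kJ/mol.
Tetrahedral e^2 t2^2 gives -0.4Δₜ = -0.4 × (4/9) × 170 = -30 kJ/mol.
OSPE = -102 − (-30) = -72 kJ/mol.

-72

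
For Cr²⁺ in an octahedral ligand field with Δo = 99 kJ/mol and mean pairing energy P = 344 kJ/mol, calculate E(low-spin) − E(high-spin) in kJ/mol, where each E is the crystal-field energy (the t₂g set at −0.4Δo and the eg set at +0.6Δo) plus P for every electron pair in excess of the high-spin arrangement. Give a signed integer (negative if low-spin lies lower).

245

Cr sits in group 6; removing 2 electrons leaves Cr²⁺ with 6 − 2 = 4 d electrons.
High-spin: t₂g³ eg¹, CFSE = -0.6Δo = -59 kJ/mol.
For low-spin the configuration is t₂g⁴ eg⁰: orbital energy -1.6 × 99 = -158 kJ/mol, and 1 additional pair relative to high-spin adds 344 kJ/mol, giving 186 kJ/mol.
Thus E(LS) − E(HS) = 245 kJ/mol.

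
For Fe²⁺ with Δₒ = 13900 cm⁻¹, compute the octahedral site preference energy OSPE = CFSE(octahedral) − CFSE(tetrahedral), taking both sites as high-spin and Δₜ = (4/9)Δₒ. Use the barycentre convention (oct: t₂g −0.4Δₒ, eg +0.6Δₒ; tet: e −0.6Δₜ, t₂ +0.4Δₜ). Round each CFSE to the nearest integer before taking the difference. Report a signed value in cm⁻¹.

Group 8 minus oxidation state +2 gives a d⁶ configuration for Fe²⁺.
In an octahedral site d⁶ (HS) is t2g^4 e_g^2, giving CFSE(oct) = -0.4Δₒ = -5560 cm⁻¹.
In a tetrahedral site the filling is e^3 t2^3: CFSE(tet) = -0.6Δₜ = -0.6 × (4/9)(13900) = -3707 cm⁻¹.
Subtracting, OSPE = -5560 − (-3707) = -1853 cm⁻¹.

-1853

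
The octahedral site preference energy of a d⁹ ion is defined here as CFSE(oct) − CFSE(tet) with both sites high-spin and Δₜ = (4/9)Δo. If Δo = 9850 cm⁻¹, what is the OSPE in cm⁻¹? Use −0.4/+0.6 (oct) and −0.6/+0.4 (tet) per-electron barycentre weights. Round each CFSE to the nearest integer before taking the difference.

In an octahedral site d⁹ (HS) is t₂g⁶ eg³, giving CFSE(oct) = -0.6Δo = -5910 cm⁻¹.
In a tetrahedral site the filling is e⁴ t₂⁵: CFSE(tet) = -0.4Δₜ = -0.4 × (4/9)(9850) = -1751 cm⁻¹.
Subtracting, OSPE = -5910 − (-1751) = -4159 cm⁻¹.

-4159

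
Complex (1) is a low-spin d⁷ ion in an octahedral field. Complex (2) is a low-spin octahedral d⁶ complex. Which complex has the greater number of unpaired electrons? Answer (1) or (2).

(1)

(1): t2g^6 e_g^1 → 1 unpaired.
(2): t₂g⁶ eg⁰ → 0 unpaired.
So (1) has more unpaired electrons.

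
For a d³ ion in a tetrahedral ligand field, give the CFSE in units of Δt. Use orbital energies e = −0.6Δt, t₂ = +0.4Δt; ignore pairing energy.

-0.8 Δt

Tetrahedral splitting is small, so the complex is high-spin.
Configuration: e² t₂¹.
CFSE = 2(-0.6Δt) + 1(0.4Δt) = -1.2Δt + 0.4Δt = -0.8Δt.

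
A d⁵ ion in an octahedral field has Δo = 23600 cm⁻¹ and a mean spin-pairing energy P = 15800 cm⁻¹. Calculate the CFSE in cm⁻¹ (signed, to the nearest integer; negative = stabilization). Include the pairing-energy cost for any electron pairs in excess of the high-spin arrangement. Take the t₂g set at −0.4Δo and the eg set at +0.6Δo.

Δo > P, so pairing is preferred: the ground state is low-spin.
That gives t₂g⁵ eg⁰.
Orbital CFSE = -2.0Δo = -2.0 × 23600 = -47200 cm⁻¹.
Excess pairs vs high-spin: 2 − 0 = 2; pairing cost = +31600 cm⁻¹.
Net CFSE = -47200 + 31600 = -15600 cm⁻¹.

-15600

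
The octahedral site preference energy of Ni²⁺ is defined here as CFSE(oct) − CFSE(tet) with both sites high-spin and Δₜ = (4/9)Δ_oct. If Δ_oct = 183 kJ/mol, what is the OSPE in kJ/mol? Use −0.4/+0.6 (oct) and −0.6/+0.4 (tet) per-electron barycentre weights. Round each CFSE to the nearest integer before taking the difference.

-155

Group 10 minus oxidation state +2 gives a d⁸ configuration for Ni²⁺.
Octahedral (high-spin): t₂g⁶ eg², CFSE = 6(−0.4) + 2(+0.6) = -1.2Δ_oct = -1.2 × 183 = -220 kJ/mol.
In a tetrahedral site the filling is e⁴ t₂⁴: CFSE(tet) = -0.8Δₜ = -0.8 × (4/9)(183) = -65 kJ/mol.
Subtracting, OSPE = -220 − (-65) = -155 kJ/mol.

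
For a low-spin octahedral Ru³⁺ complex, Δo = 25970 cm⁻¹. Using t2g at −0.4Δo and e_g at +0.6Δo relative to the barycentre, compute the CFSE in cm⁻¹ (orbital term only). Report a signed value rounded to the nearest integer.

-51940

Ru³⁺: group 8, so d-count = 8 − 3 = 5.
Configuration: t2g^5 e_g^0.
CFSE(orbital) = 5×(-0.4Δo) + 0×(0.6Δo) = -2.0Δo; with Δo = 25970 cm⁻¹ that is -51940 cm⁻¹.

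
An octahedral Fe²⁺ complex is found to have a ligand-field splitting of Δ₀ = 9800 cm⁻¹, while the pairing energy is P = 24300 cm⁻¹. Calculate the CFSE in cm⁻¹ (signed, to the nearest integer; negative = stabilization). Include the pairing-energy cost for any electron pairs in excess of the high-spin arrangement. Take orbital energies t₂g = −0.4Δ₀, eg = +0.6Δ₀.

-3920

Fe sits in group 8; removing 2 electrons leaves Fe²⁺ with 8 − 2 = 6 d electrons.
Since Δ₀ = 9800 cm⁻¹ < P = 24300 cm⁻¹, the complex adopts the high-spin configuration.
Filling d⁶ accordingly: t₂g⁴ eg².
Orbital CFSE = -0.4Δ₀ = -0.4 × 9800 = -3920 cm⁻¹.
High-spin has no excess pairs, so no pairing correction applies.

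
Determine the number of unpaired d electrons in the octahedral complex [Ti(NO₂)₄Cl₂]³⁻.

1

Ligand charges: 4×(-1) from NO₂⁻ and 2×(-1) from Cl⁻ sum to -6; with overall charge -3, Ti is +3.
Group 4 minus oxidation state +3 gives a d¹ configuration for Ti³⁺.
Configuration: t₂g¹ eg⁰, giving 1 unpaired electron.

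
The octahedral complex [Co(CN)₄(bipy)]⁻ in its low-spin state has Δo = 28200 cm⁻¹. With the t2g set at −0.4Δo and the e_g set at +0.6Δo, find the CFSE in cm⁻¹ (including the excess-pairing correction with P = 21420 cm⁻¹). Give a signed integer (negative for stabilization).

-24840

Ligand charges: 4×(-1) from CN⁻ and 1×(+0) from bipy sum to -4; with overall charge -1, Co is +3.
Co is in group 9, so Co³⁺ is d⁶ (9 − 3 = 6).
Configuration: t2g^6 e_g^0.
The orbital stabilization is -2.4Δo = -2.4 × 28200 = -67680 cm⁻¹.
Relative to high-spin t2g^4 e_g^2 (1 paired), the low-spin configuration has 2 additional pairs, contributing +2 × 21420 = +42840 cm⁻¹.
Net CFSE = -67680 + 42840 = -24840 cm⁻¹.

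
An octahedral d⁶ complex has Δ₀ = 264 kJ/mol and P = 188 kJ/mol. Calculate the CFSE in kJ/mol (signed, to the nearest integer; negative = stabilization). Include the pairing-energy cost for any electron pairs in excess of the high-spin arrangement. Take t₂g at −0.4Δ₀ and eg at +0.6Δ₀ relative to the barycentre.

Δ₀ > P, so pairing is preferred: the ground state is low-spin.
Configuration: t₂g⁶ eg⁰.
Orbital CFSE = -2.4Δ₀ = -2.4 × 264 = -634 kJ/mol.
Excess pairs vs high-spin: 3 − 1 = 2; pairing cost = +376 kJ/mol.
Net CFSE = -634 + 376 = -258 kJ/mol.

-258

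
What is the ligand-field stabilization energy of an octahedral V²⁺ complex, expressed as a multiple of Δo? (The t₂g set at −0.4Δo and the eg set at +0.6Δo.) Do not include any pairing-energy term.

-1.2 Δo

Group 5 minus oxidation state +2 gives a d³ configuration for V²⁺.
For octahedral d³ the high- and low-spin configurations coincide.
Configuration: t₂g³ eg⁰.
CFSE = 3(-0.4Δo) + 0(0.6Δo) = -1.2Δo + 0.0Δo = -1.2Δo.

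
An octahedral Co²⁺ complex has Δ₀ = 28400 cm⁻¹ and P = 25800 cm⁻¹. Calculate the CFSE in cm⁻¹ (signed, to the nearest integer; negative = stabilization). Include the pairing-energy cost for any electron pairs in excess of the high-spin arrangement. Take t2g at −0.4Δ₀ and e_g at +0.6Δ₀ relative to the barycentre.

-25320

Co sits in group 9; removing 2 electrons leaves Co²⁺ with 9 − 2 = 7 d electrons.
Here Δ₀ > P (28400 > 25800), so the low-spin state is favoured.
Configuration: t2g^6 e_g^1.
Orbital CFSE = -1.8Δ₀ = -1.8 × 28400 = -51120 cm⁻¹.
Excess pairs vs high-spin: 3 − 2 = 1; pairing cost = +25800 cm⁻¹.
Net CFSE = -51120 + 25800 = -25320 cm⁻¹.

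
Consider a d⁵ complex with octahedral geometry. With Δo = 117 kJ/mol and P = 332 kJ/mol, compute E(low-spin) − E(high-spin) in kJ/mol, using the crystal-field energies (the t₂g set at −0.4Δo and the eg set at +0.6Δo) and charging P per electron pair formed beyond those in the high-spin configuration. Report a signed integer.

430

In the high-spin limit (t₂g³ eg²) the orbital term is 0.0Δo = 0 kJ/mol, with no excess pairing.
Low-spin t₂g⁵ eg⁰ gives -2.0Δo = -234 kJ/mol, but forming 2 extra pairs costs 2P = 664 kJ/mol, so E(LS) = -234 + 664 = 430 kJ/mol.
Thus E(LS) − E(HS) = 430 kJ/mol.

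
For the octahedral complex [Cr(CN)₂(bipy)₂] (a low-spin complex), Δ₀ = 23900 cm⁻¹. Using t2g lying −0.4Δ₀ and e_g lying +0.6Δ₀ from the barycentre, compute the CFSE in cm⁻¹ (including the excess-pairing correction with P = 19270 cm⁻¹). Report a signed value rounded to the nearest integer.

-18970

Ligand charges: 2×(-1) from CN⁻ and 2×(+0) from bipy sum to -2; with overall charge +0, Cr is +2.
Cr²⁺: group 6, so d-count = 6 − 2 = 4.
Electron filling gives t2g^4 e_g^0.
Orbital CFSE = 4(-0.4) + 0(0.6) = -1.6Δ₀ = -1.6 × 23900 = -38240 cm⁻¹.
High-spin d⁴ would be t2g^3 e_g^1 with 0 pairs; low-spin has 1, so 1 excess pair costs +1P = +19270 cm⁻¹.
Overall CFSE = -38240 + 19270 = -18970 cm⁻¹.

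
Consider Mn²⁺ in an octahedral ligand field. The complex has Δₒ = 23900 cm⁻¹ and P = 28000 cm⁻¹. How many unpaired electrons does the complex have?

5

Mn²⁺: group 7, so d-count = 7 − 2 = 5.
With Δₒ < P the complex is high-spin.
That gives t₂g³ eg².
Unpaired electrons: 5.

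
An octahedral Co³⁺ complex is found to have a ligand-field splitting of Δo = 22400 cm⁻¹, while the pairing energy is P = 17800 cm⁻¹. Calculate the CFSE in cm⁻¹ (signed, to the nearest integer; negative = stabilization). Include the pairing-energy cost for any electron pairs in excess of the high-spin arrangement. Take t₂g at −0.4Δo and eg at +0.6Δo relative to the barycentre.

-18160

Co³⁺: group 9, so d-count = 9 − 3 = 6.
Δo > P, so pairing is preferred: the ground state is low-spin.
Filling d⁶ accordingly: t₂g⁶ eg⁰.
Orbital CFSE = -2.4Δo = -2.4 × 22400 = -53760 cm⁻¹.
Excess pairs vs high-spin: 3 − 1 = 2; pairing cost = +35600 cm⁻¹.
Net CFSE = -53760 + 35600 = -18160 cm⁻¹.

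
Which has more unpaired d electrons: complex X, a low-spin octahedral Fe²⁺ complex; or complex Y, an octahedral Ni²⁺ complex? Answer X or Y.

Y

X: Fe is in group 8, so Fe²⁺ is d⁶ (8 − 2 = 6); t₂g⁶ eg⁰ → 0 unpaired.
Y: Ni is in group 10, so Ni²⁺ is d⁸ (10 − 2 = 8); For octahedral d⁸ the high- and low-spin configurations coincide; t₂g⁶ eg² → 2 unpaired.
So Y has more unpaired electrons.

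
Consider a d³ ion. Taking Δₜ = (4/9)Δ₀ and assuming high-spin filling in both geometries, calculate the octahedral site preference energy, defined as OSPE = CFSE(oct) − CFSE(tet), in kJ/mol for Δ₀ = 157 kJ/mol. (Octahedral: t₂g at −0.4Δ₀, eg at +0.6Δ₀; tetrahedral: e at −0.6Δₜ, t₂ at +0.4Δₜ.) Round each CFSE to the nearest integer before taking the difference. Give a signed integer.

Octahedral high-spin t2g^3 e_g^0: CFSE = -1.2 × 157 = -188 kJ/mol.
In a tetrahedral site the filling is e^2 t2^1: CFSE(tet) = -0.8Δₜ = -0.8 × (4/9)(157) = -56 kJ/mol.
OSPE = -188 − (-56) = -132 kJ/mol.

-132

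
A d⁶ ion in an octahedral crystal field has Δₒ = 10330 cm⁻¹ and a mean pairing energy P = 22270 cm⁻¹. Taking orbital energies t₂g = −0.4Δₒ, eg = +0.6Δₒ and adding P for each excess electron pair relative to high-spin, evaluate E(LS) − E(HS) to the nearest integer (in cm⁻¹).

High-spin d⁶ fills as t₂g⁴ eg² with CFSE 4(−0.4) + 2(+0.6) = -0.4Δₒ = -4132 cm⁻¹.
For low-spin the configuration is t₂g⁶ eg⁰: orbital energy -2.4 × 10330 = -24792 cm⁻¹, and 2 additional pairs relative to high-spin add 44540 cm⁻¹, giving 19748 cm⁻¹.
E(LS) − E(HS) = 19748 − (-4132) = 23880 cm⁻¹.

23880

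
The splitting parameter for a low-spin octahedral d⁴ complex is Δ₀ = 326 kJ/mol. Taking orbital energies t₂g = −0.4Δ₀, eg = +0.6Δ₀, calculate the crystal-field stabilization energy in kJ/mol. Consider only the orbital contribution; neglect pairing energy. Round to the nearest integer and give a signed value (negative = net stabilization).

-522

Configuration: t₂g⁴ eg⁰.
Orbital CFSE = 4(-0.4) + 0(0.6) = -1.6Δ₀ = -1.6 × 326 = -522 kJ/mol.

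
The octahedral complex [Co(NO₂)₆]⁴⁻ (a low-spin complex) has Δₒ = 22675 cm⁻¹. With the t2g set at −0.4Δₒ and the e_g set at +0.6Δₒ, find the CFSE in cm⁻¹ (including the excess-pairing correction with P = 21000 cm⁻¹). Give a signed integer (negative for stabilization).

Each NO₂⁻ contributes -1; 6 × (-1) = -6. With overall charge -4, Co is in the +2 oxidation state.
Co is in group 9, so Co²⁺ is d⁷ (9 − 2 = 7).
Configuration: t2g^6 e_g^1.
The orbital stabilization is -1.8Δₒ = -1.8 × 22675 = -40815 cm⁻¹.
High-spin d⁷ would be t2g^5 e_g^2 with 2 pairs; low-spin has 3, so 1 excess pair costs +1P = +21000 cm⁻¹.
Combining: -40815 + 21000 = -19815 cm⁻¹.

-19815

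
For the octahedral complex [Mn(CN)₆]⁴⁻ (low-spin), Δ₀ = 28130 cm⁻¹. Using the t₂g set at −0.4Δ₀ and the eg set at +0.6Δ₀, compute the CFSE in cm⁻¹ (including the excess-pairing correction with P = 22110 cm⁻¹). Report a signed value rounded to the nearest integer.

Each CN⁻ contributes -1; 6 × (-1) = -6. With overall charge -4, Mn is in the +2 oxidation state.
Mn is in group 7, so Mn²⁺ is d⁵ (7 − 2 = 5).
Electron filling gives t₂g⁵ eg⁰.
CFSE(orbital) = 5×(-0.4Δ₀) + 0×(0.6Δ₀) = -2.0Δ₀; with Δ₀ = 28130 cm⁻¹ that is -56260 cm⁻¹.
Relative to high-spin t₂g³ eg² (0 paired), the low-spin configuration has 2 additional pairs, contributing +2 × 22110 = +44220 cm⁻¹.
Overall CFSE = -56260 + 44220 = -12040 cm⁻¹.

-12040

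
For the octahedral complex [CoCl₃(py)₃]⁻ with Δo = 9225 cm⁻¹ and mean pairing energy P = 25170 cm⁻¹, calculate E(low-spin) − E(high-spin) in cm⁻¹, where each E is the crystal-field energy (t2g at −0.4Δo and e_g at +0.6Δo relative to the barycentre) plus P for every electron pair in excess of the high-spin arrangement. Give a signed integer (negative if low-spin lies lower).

15945

Ligand charges: 3×(-1) from Cl⁻ and 3×(+0) from py sum to -3; with overall charge -1, Co is +2.
Co is in group 9, so Co²⁺ is d⁷ (9 − 2 = 7).
High-spin: t2g^5 e_g^2, CFSE = -0.8Δo = -7380 cm⁻¹.
Low-spin: t2g^6 e_g^1, orbital CFSE = -1.8Δo = -16605 cm⁻¹; plus 1 excess pair × P = +25170 cm⁻¹; total 8565 cm⁻¹.
E(LS) − E(HS) = 8565 − (-7380) = 15945 cm⁻¹.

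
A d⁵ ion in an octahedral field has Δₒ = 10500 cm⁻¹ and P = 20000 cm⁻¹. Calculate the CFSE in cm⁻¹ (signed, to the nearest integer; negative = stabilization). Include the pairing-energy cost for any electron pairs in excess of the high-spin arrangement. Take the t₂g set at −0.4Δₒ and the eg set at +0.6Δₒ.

Δₒ < P, so pairing is avoided: the ground state is high-spin.
Filling d⁵ accordingly: t₂g³ eg².
Orbital CFSE = 0.0Δₒ = 0.0 × 10500 = 0 cm⁻¹.
High-spin has no excess pairs, so no pairing correction applies.

0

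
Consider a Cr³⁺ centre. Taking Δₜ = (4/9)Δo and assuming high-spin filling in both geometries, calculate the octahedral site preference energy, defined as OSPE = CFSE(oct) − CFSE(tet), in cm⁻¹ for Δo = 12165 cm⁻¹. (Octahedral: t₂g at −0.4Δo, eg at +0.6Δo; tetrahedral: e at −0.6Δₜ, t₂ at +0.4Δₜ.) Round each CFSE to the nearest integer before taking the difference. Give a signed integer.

-10273

Cr sits in group 6; removing 3 electrons leaves Cr³⁺ with 6 − 3 = 3 d electrons.
Octahedral (high-spin): t2g^3 e_g^0, CFSE = 3(−0.4) + 0(+0.6) = -1.2Δo = -1.2 × 12165 = -14598 cm⁻¹.
Tetrahedral e^2 t2^1 gives -0.8Δₜ = -0.8 × (4/9) × 12165 = -4325 cm⁻¹.
OSPE = -14598 − (-4325) = -10273 cm⁻¹.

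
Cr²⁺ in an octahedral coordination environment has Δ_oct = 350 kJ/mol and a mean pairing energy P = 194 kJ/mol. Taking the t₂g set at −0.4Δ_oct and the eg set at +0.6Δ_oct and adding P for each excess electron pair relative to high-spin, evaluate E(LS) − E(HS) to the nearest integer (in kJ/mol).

Group 6 minus oxidation state +2 gives a d⁴ configuration for Cr²⁺.
High-spin d⁴ fills as t₂g³ eg¹ with CFSE 3(−0.4) + 1(+0.6) = -0.6Δ_oct = -210 kJ/mol.
Low-spin t₂g⁴ eg⁰ gives -1.6Δ_oct = -560 kJ/mol, but forming 1 extra pair costs 1P = 194 kJ/mol, so E(LS) = -560 + 194 = -366 kJ/mol.
The difference is -366 − (-210) = -156 kJ/mol, so low-spin lies lower.

-156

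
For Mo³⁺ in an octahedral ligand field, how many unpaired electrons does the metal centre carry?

3

Mo is in group 6, so Mo³⁺ is d³ (6 − 3 = 3).
Configuration: t₂g³ eg⁰, giving 3 unpaired electrons.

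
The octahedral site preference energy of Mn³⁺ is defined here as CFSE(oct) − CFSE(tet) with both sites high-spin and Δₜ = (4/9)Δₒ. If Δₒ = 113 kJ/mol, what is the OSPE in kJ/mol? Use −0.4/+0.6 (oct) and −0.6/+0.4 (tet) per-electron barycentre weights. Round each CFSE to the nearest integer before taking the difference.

Group 7 minus oxidation state +3 gives a d⁴ configuration for Mn³⁺.
Octahedral high-spin t₂g³ eg¹: CFSE = -0.6 × 113 = -68 kJ/mol.
Tetrahedral: e² t₂², CFSE = 2(−0.6) + 2(+0.4) = -0.4Δₜ = -0.4 × (4/9) × 113 = -20 kJ/mol.
OSPE = CFSE(oct) − CFSE(tet) = -68 − (-20) = -48 kJ/mol.

-48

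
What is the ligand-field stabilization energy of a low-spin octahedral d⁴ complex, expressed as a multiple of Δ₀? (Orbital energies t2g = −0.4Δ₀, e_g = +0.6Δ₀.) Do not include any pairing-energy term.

-1.6 Δ₀

Configuration: t2g^4 e_g^0.
CFSE = 4(-0.4Δ₀) + 0(0.6Δ₀) = -1.6Δ₀ + 0.0Δ₀ = -1.6Δ₀.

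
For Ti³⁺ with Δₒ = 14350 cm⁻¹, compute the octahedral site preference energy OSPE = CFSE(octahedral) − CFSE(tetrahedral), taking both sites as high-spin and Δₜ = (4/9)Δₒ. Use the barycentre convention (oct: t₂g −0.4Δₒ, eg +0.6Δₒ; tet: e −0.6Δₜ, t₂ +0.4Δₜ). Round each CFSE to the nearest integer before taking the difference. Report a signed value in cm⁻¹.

Ti is in group 4, so Ti³⁺ is d¹ (4 − 3 = 1).
Octahedral (high-spin): t₂g¹ eg⁰, CFSE = 1(−0.4) + 0(+0.6) = -0.4Δₒ = -0.4 × 14350 = -5740 cm⁻¹.
Tetrahedral e¹ t₂⁰ gives -0.6Δₜ = -0.6 × (4/9) × 14350 = -3827 cm⁻¹.
OSPE = CFSE(oct) − CFSE(tet) = -5740 − (-3827) = -1913 cm⁻¹.

-1913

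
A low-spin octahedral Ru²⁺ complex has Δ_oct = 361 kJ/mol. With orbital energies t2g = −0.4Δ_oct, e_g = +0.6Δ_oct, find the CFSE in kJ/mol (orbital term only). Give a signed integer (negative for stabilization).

-866

Ru sits in group 8; removing 2 electrons leaves Ru²⁺ with 8 − 2 = 6 d electrons.
Electron filling gives t2g^6 e_g^0.
CFSE(orbital) = 6×(-0.4Δ_oct) + 0×(0.6Δ_oct) = -2.4Δ_oct; with Δ_oct = 361 kJ/mol that is -866 kJ/mol.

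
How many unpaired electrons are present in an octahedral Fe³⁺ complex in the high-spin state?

Fe is in group 8, so Fe³⁺ is d⁵ (8 − 3 = 5).
Configuration: t2g^3 e_g^2, giving 5 unpaired electrons.

5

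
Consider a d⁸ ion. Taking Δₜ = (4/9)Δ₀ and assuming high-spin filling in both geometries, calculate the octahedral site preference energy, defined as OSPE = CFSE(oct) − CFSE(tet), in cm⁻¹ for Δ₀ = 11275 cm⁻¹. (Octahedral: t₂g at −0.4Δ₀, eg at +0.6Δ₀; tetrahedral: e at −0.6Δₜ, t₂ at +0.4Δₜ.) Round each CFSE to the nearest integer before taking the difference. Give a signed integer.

In an octahedral site d⁸ (HS) is t₂g⁶ eg², giving CFSE(oct) = -1.2Δ₀ = -13530 cm⁻¹.
In a tetrahedral site the filling is e⁴ t₂⁴: CFSE(tet) = -0.8Δₜ = -0.8 × (4/9)(11275) = -4009 cm⁻¹.
OSPE = -13530 − (-4009) = -9521 cm⁻¹.

-9521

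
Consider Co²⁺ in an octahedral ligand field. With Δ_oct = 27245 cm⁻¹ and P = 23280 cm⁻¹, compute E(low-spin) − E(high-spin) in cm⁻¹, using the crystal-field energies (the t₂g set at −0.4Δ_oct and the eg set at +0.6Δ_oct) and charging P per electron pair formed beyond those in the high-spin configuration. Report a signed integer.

Co is in group 9, so Co²⁺ is d⁷ (9 − 2 = 7).
High-spin d⁷ fills as t₂g⁵ eg² with CFSE 5(−0.4) + 2(+0.6) = -0.8Δ_oct = -21796 cm⁻¹.
For low-spin the configuration is t₂g⁶ eg¹: orbital energy -1.8 × 27245 = -49041 cm⁻¹, and 1 additional pair relative to high-spin adds 23280 cm⁻¹, giving -25761 cm⁻¹.
E(LS) − E(HS) = -25761 − (-21796) = -3965 cm⁻¹.

-3965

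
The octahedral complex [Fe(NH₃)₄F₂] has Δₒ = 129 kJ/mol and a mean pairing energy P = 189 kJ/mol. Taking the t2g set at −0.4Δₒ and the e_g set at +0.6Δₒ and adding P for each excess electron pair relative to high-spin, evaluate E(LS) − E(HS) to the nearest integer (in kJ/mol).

120

Ligand charges: 4×(+0) from NH₃ and 2×(-1) from F⁻ sum to -2; with overall charge +0, Fe is +2.
Group 8 minus oxidation state +2 gives a d⁶ configuration for Fe²⁺.
In the high-spin limit (t2g^4 e_g^2) the orbital term is -0.4Δₒ = -52 kJ/mol, with no excess pairing.
Low-spin: t2g^6 e_g^0, orbital CFSE = -2.4Δₒ = -310 kJ/mol; plus 2 excess pairs × P = +378 kJ/mol; total 68 kJ/mol.
The difference is 68 − (-52) = 120 kJ/mol, so high-spin lies lower.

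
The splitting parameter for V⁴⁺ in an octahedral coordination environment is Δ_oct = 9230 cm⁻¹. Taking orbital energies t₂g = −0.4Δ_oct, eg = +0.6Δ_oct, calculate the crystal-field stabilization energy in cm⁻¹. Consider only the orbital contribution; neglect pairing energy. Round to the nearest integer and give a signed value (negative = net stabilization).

-3692

V is in group 5, so V⁴⁺ is d¹ (5 − 4 = 1).
The d¹ electrons fill as t₂g¹ eg⁰.
CFSE(orbital) = 1×(-0.4Δ_oct) + 0×(0.6Δ_oct) = -0.4Δ_oct; with Δ_oct = 9230 cm⁻¹ that is -3692 cm⁻¹.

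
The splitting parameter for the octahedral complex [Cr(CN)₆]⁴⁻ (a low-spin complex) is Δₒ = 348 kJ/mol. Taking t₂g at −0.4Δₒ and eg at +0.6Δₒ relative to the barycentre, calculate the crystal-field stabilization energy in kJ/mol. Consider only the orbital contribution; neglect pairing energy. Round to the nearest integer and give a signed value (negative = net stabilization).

Each CN⁻ contributes -1; 6 × (-1) = -6. With overall charge -4, Cr is in the +2 oxidation state.
Cr²⁺: group 6, so d-count = 6 − 2 = 4.
The d⁴ electrons fill as t₂g⁴ eg⁰.
The orbital stabilization is -1.6Δₒ = -1.6 × 348 = -557 kJ/mol.

-557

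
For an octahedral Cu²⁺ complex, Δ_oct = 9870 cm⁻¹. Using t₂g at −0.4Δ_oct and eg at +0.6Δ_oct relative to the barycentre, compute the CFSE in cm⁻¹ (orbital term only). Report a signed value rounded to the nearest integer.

Cu is in group 11, so Cu²⁺ is d⁹ (11 − 2 = 9).
Configuration: t₂g⁶ eg³.
Orbital CFSE = 6(-0.4) + 3(0.6) = -0.6Δ_oct = -0.6 × 9870 = -5922 cm⁻¹.

-5922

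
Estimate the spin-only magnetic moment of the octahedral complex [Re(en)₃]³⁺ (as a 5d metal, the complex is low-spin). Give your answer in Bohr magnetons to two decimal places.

en is neutral, so the +3 overall charge sits on Re: oxidation state +3.
Re is in group 7, so Re³⁺ is d⁴ (7 − 3 = 4).
Configuration: t2g^4 e_g^0 → 2 unpaired electrons.
μ(spin-only) = √[2(2+2)] = √8 ≈ 2.83 Bohr magnetons.

2.83 Bohr magnetons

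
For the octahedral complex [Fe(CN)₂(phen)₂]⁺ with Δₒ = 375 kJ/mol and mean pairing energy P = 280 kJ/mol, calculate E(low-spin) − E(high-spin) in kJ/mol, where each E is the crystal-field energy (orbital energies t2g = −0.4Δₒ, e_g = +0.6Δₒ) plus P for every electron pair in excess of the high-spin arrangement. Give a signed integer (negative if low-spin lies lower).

-190

Ligand charges: 2×(-1) from CN⁻ and 2×(+0) from phen sum to -2; with overall charge +1, Fe is +3.
Fe sits in group 8; removing 3 electrons leaves Fe³⁺ with 8 − 3 = 5 d electrons.
High-spin d⁵ fills as t2g^3 e_g^2 with CFSE 3(−0.4) + 2(+0.6) = 0.0Δₒ = 0 kJ/mol.
Low-spin: t2g^5 e_g^0, orbital CFSE = -2.0Δₒ = -750 kJ/mol; plus 2 excess pairs × P = +560 kJ/mol; total -190 kJ/mol.
The difference is -190 − (0) = -190 kJ/mol, so low-spin lies lower.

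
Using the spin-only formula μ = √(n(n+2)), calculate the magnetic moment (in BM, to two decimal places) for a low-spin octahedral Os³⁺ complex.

1.73 BM

Os³⁺: group 8, so d-count = 8 − 3 = 5.
Configuration: t₂g⁵ eg⁰ → 1 unpaired electron.
μ(spin-only) = √[1(1+2)] = √3 ≈ 1.73 BM.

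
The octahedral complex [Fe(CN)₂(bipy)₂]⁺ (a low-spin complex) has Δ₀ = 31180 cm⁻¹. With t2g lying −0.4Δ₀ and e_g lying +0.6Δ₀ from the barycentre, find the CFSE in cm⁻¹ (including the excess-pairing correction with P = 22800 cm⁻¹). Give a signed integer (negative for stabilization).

-16760

Ligand charges: 2×(-1) from CN⁻ and 2×(+0) from bipy sum to -2; with overall charge +1, Fe is +3.
Fe³⁺: group 8, so d-count = 8 − 3 = 5.
The d⁵ electrons fill as t2g^5 e_g^0.
Orbital CFSE = 5(-0.4) + 0(0.6) = -2.0Δ₀ = -2.0 × 31180 = -62360 cm⁻¹.
Pairing penalty: 2 pairs vs 0 in the high-spin reference → 2 extra × P = 45600 cm⁻¹.
Combining: -62360 + 45600 = -16760 cm⁻¹.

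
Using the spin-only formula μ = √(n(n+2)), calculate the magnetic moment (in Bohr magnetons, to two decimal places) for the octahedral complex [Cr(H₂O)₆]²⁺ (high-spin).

H₂O is neutral, so the +2 overall charge sits on Cr: oxidation state +2.
Cr²⁺: group 6, so d-count = 6 − 2 = 4.
Configuration: t₂g³ eg¹ → 4 unpaired electrons.
μ(spin-only) = √[4(4+2)] = √24 ≈ 4.90 Bohr magnetons.

4.90 Bohr magnetons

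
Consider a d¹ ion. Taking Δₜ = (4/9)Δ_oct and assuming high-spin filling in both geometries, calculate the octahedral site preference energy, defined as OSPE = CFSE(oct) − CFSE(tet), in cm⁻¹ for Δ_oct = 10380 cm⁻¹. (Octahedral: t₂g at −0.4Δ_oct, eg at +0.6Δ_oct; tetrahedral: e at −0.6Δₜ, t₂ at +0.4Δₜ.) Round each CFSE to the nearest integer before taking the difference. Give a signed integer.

In an octahedral site d¹ (HS) is t2g^1 e_g^0, giving CFSE(oct) = -0.4Δ_oct = -4152 cm⁻¹.
Tetrahedral e^1 t2^0 gives -0.6Δₜ = -0.6 × (4/9) × 10380 = -2768 cm⁻¹.
Subtracting, OSPE = -4152 − (-2768) = -1384 cm⁻¹.

-1384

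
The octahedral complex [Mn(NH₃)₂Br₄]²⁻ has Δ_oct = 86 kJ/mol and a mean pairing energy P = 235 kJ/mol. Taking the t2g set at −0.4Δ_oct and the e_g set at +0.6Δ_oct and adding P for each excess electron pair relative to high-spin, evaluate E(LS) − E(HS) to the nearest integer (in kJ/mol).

Ligand charges: 2×(+0) from NH₃ and 4×(-1) from Br⁻ sum to -4; with overall charge -2, Mn is +2.
Mn is in group 7, so Mn²⁺ is d⁵ (7 − 2 = 5).
In the high-spin limit (t2g^3 e_g^2) the orbital term is 0.0Δ_oct = 0 kJ/mol, with no excess pairing.
Low-spin: t2g^5 e_g^0, orbital CFSE = -2.0Δ_oct = -172 kJ/mol; plus 2 excess pairs × P = +470 kJ/mol; total 298 kJ/mol.
The difference is 298 − (0) = 298 kJ/mol, so high-spin lies lower.

298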